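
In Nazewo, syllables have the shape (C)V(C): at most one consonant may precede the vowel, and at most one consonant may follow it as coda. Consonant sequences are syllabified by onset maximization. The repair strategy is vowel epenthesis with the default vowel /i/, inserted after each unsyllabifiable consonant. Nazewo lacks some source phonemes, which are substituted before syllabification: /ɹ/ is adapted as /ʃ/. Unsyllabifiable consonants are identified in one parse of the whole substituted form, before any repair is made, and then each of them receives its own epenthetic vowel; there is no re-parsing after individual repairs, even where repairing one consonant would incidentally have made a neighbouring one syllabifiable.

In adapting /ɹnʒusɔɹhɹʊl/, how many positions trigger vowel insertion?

3

After substitution the input is /ʃnʒusɔʃhʃʊl/.
The unsyllabifiable consonants are /ʃ/, /n/, /h/; each receives one epenthetic vowel.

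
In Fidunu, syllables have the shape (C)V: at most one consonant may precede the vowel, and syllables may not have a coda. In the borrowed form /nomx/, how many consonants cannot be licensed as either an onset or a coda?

2

Under (C)V, the unsyllabifiable consonants are /m/, /x/ (no codas are permitted; onsets are limited to one consonant).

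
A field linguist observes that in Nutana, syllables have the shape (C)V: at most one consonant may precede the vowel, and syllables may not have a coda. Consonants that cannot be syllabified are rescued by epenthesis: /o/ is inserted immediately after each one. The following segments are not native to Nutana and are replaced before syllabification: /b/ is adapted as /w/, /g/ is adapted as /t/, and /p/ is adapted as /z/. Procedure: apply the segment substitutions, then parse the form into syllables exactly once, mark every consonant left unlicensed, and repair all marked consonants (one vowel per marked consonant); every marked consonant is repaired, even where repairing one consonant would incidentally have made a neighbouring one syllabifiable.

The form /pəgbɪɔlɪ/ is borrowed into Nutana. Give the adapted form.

Substitution: /p/ → /z/, /g/ → /t/, /b/ → /w/, giving /zətwɪɔlɪ/.
Syllabifying with onset maximization leaves /t/ stranded (no codas are permitted; onsets are limited to one consonant).
Each unlicensed consonant becomes the onset of a new syllable: /t/ → /to/.

zətowɪɔlɪ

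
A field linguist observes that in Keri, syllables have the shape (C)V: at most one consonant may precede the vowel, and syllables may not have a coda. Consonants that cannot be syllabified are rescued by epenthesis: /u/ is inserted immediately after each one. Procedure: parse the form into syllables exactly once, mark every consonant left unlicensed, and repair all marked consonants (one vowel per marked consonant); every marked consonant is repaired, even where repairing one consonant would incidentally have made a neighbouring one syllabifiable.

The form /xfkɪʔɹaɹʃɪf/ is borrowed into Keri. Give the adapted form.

xufukɪʔuɹaɹuʃɪfu

Syllabifying with onset maximization leaves /x/, /f/, /ʔ/, /ɹ/, /f/ stranded (no codas are permitted; onsets are limited to one consonant).
Epenthesis after each stranded consonant: /x/ → /xu/, /f/ → /fu/, /ʔ/ → /ʔu/, /ɹ/ → /ɹu/, /f/ → /fu/.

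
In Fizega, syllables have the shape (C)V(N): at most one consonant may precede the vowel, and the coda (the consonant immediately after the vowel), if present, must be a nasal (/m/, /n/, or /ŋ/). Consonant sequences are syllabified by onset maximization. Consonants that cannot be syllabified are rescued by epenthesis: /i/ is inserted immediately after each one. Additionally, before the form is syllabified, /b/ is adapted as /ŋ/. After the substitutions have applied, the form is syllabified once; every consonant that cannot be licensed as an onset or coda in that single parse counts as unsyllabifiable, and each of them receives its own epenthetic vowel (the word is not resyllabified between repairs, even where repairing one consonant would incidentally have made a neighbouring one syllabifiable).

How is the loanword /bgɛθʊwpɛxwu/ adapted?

ŋigɛθʊwipɛxiwu

Substitution: /b/ → /ŋ/, giving /ŋgɛθʊwpɛxwu/.
Syllabifying with onset maximization leaves /ŋ/, /w/, /x/ stranded (only a nasal (/m/, /n/, or /ŋ/) is licensed in coda position; onsets are limited to one consonant).
Each unlicensed consonant becomes the onset of a new syllable: /ŋ/ → /ŋi/, /w/ → /wi/, /x/ → /xi/.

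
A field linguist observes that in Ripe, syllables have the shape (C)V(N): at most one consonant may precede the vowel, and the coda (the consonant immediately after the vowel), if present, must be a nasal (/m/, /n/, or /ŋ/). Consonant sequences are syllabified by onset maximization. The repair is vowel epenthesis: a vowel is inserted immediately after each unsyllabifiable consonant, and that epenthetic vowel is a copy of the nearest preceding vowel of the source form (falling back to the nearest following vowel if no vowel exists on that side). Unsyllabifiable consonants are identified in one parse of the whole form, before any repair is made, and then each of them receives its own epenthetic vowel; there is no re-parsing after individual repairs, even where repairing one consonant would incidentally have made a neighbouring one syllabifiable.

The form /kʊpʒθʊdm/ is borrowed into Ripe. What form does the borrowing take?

kʊpʊʒʊθʊdʊmʊ

The consonants /p/, /ʒ/, /d/, /m/ cannot be parsed into a legal (C)V(N) syllable (only a nasal (/m/, /n/, or /ŋ/) is licensed in coda position; onsets are limited to one consonant).
Epenthesis after each stranded consonant: /p/ → /pʊ/, /ʒ/ → /ʒʊ/, /d/ → /dʊ/, /m/ → /mʊ/.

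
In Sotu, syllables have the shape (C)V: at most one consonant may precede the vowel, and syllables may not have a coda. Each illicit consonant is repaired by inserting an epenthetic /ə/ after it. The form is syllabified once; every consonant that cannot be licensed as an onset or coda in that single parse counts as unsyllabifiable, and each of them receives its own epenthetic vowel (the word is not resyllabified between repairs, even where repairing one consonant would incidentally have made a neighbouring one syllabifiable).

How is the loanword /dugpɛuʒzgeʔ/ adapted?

The consonants /g/, /ʒ/, /z/, /ʔ/ cannot be parsed into a legal (C)V syllable (no codas are permitted; onsets are limited to one consonant).
Epenthesis after each stranded consonant: /g/ → /gə/, /ʒ/ → /ʒə/, /z/ → /zə/, /ʔ/ → /ʔə/.

dugəpɛuʒəzəgeʔə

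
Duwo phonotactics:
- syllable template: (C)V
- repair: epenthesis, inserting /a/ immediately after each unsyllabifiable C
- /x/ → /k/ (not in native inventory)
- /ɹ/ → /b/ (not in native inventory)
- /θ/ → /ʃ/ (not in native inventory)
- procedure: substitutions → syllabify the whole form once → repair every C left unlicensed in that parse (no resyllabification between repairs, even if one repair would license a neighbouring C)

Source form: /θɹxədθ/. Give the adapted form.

Substitution: /θ/ → /ʃ/, /ɹ/ → /b/, /x/ → /k/, giving /ʃbkədʃ/.
Under (C)V, the unsyllabifiable consonants are /ʃ/, /b/, /d/, /ʃ/ (no codas are permitted; onsets are limited to one consonant).
Inserting the epenthetic vowel yields /ʃ/ → /ʃa/, /b/ → /ba/, /d/ → /da/, /ʃ/ → /ʃa/.

ʃabakədaʃa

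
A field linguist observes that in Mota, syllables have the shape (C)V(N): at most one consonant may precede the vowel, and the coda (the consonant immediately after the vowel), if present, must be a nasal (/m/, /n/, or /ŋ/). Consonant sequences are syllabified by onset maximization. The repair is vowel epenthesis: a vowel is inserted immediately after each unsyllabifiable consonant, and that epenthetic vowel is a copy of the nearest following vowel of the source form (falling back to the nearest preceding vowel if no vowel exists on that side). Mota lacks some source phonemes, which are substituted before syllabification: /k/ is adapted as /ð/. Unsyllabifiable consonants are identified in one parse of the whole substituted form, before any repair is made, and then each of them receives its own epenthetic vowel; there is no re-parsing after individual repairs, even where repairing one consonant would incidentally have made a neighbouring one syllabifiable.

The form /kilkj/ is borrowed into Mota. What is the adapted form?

Substitution: /k/ → /ð/, giving /ðilðj/.
Under (C)V(N), the unsyllabifiable consonants are /l/, /ð/, /j/ (only a nasal (/m/, /n/, or /ŋ/) is licensed in coda position; onsets are limited to one consonant).
Inserting the epenthetic vowel yields /l/ → /li/, /ð/ → /ði/, /j/ → /ji/.

ðiliðiji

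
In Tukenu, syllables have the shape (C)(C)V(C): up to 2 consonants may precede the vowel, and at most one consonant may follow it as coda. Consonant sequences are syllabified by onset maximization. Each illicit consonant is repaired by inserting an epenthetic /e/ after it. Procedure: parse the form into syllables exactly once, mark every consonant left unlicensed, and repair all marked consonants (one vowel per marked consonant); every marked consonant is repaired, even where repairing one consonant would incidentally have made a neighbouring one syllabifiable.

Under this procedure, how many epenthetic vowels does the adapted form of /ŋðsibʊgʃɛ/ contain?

1

The unsyllabifiable consonants are /ŋ/; each receives one epenthetic vowel.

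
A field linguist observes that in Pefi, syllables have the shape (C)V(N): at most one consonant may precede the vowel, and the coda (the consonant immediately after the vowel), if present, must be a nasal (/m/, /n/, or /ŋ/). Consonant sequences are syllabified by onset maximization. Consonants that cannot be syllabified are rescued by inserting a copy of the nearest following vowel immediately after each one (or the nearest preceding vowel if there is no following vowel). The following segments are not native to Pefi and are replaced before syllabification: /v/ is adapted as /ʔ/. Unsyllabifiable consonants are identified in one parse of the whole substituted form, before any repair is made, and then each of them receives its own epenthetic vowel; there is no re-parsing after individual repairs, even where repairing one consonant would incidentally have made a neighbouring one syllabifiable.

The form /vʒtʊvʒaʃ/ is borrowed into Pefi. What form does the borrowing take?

ʔʊʒʊtʊʔaʒaʃa

Substitution: /v/ → /ʔ/, giving /ʔʒtʊʔʒaʃ/.
The consonants /ʔ/, /ʒ/, /ʔ/, /ʃ/ cannot be parsed into a legal (C)V(N) syllable (only a nasal (/m/, /n/, or /ŋ/) is licensed in coda position; onsets are limited to one consonant).
Epenthesis after each stranded consonant: /ʔ/ → /ʔʊ/, /ʒ/ → /ʒʊ/, /ʔ/ → /ʔa/, /ʃ/ → /ʃa/.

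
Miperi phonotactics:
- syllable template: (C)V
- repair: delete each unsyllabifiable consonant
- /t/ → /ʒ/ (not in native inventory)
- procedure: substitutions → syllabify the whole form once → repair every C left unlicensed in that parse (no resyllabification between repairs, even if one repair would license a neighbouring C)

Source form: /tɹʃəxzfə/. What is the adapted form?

ʃəfə

Substitution: /t/ → /ʒ/, giving /ʒɹʃəxzfə/.
Under (C)V, the unsyllabifiable consonants are /ʒ/, /ɹ/, /x/, /z/ (no codas are permitted; onsets are limited to one consonant).
Deleting the stranded consonants removes /ʒ/, /ɹ/, /x/, /z/.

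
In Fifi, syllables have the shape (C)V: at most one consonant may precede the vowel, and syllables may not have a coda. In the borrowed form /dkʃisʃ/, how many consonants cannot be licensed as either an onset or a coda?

4

Under (C)V, the unsyllabifiable consonants are /d/, /k/, /s/, /ʃ/ (no codas are permitted; onsets are limited to one consonant).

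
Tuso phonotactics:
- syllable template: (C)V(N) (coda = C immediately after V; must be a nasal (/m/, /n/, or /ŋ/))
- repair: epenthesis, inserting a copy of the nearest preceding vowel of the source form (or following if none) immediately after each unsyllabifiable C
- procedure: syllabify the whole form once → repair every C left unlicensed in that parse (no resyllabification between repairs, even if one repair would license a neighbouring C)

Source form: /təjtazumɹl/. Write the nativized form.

təjətazumɹulu

Under (C)V(N), the unsyllabifiable consonants are /j/, /ɹ/, /l/ (only a nasal (/m/, /n/, or /ŋ/) is licensed in coda position; onsets are limited to one consonant).
Inserting the epenthetic vowel yields /j/ → /jə/, /ɹ/ → /ɹu/, /l/ → /lu/.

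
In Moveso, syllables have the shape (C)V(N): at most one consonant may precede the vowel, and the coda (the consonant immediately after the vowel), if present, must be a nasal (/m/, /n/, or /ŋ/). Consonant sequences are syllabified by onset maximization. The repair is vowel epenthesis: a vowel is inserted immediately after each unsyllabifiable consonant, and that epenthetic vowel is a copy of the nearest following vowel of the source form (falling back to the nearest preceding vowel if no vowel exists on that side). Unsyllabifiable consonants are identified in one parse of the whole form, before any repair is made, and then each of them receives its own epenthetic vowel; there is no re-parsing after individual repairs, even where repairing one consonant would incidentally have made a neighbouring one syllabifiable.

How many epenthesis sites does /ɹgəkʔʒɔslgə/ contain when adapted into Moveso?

5

The unsyllabifiable consonants are /ɹ/, /k/, /ʔ/, /s/, /l/; each receives one epenthetic vowel.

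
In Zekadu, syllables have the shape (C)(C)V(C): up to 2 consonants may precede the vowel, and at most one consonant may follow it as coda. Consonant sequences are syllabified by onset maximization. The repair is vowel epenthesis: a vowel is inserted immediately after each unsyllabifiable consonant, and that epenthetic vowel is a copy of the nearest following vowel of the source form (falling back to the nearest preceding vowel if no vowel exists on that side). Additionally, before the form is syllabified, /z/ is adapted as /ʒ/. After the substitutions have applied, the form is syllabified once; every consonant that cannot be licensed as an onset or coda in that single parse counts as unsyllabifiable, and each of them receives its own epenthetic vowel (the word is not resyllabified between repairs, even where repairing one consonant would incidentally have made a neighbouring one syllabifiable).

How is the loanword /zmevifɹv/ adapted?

Substitution: /z/ → /ʒ/, giving /ʒmevifɹv/.
The consonants /ɹ/, /v/ cannot be parsed into a legal (C)(C)V(C) syllable (at most one coda consonant is licensed; onsets may contain at most 2 consonants).
Inserting the epenthetic vowel yields /ɹ/ → /ɹi/, /v/ → /vi/.

ʒmevifɹivi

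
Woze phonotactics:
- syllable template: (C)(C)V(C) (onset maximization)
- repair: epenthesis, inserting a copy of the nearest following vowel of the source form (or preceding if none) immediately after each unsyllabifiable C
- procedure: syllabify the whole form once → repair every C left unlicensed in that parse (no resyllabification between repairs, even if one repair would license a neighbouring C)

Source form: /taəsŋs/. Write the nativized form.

taəsŋəsə

Syllabifying with onset maximization leaves /ŋ/, /s/ stranded (at most one coda consonant is licensed; onsets may contain at most 2 consonants).
Each unlicensed consonant becomes the onset of a new syllable: /ŋ/ → /ŋə/, /s/ → /sə/.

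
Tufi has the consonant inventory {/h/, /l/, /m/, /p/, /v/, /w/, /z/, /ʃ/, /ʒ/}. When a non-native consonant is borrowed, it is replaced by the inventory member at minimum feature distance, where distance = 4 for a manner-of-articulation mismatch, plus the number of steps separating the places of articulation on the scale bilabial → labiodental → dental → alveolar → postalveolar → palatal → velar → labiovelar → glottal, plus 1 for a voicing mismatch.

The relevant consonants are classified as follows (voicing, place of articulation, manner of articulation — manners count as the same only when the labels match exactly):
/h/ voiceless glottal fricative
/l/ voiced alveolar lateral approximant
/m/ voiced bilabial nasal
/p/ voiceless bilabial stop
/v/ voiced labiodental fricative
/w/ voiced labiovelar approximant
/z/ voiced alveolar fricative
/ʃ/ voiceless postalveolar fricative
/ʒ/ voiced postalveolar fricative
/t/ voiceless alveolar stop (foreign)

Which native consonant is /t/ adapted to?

p

/p/ is closest: same manner (stop), place distance 3 (alveolar→bilabial), same voicing; total 3. Next closest is /l/ at distance 5.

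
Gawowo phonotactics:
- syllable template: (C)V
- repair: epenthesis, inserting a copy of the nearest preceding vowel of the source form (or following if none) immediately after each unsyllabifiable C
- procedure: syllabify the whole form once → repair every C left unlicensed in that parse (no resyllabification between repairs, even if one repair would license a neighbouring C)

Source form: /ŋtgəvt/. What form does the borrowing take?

ŋətəgəvətə

Under (C)V, the unsyllabifiable consonants are /ŋ/, /t/, /v/, /t/ (no codas are permitted; onsets are limited to one consonant).
Epenthesis after each stranded consonant: /ŋ/ → /ŋə/, /t/ → /tə/, /v/ → /və/, /t/ → /tə/.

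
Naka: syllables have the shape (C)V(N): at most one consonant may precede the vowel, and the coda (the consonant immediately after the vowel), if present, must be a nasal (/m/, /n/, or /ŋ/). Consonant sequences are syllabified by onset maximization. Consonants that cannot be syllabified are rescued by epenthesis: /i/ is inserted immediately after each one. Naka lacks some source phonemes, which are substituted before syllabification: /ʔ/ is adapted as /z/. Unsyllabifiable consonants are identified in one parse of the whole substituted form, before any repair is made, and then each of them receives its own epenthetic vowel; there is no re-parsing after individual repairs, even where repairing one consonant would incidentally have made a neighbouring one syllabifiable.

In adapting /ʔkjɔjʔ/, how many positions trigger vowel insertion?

4

After substitution the input is /zkjɔjz/.
The unsyllabifiable consonants are /z/, /k/, /j/, /z/; each receives one epenthetic vowel.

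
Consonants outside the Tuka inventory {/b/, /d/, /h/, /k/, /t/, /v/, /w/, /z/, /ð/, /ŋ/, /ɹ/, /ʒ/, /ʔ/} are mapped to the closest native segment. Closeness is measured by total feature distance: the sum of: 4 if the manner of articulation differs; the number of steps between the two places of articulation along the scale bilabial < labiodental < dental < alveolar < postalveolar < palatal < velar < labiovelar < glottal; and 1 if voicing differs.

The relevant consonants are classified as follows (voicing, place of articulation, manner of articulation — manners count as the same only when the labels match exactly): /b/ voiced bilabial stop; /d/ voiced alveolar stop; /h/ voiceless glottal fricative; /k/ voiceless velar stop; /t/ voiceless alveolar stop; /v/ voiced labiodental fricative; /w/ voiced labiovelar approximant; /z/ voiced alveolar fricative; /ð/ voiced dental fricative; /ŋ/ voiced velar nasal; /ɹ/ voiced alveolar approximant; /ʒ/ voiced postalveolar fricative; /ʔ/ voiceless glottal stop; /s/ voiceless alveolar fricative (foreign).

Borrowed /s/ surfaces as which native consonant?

z

/z/ is closest: same manner (fricative), place distance 0 (alveolar→alveolar), voicing differs (+1); total 1. Next closest is /ð/ at distance 2.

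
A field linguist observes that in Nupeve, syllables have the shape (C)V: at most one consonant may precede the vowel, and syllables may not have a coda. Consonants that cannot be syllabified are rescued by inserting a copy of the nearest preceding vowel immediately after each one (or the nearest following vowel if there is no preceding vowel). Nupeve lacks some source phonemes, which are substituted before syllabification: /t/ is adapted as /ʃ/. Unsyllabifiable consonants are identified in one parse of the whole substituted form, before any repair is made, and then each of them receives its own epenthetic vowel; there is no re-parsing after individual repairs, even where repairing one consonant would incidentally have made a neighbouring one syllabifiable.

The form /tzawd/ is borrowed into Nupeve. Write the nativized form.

ʃazawada

Substitution: /t/ → /ʃ/, giving /ʃzawd/.
Syllabifying with onset maximization leaves /ʃ/, /w/, /d/ stranded (no codas are permitted; onsets are limited to one consonant).
Each unlicensed consonant becomes the onset of a new syllable: /ʃ/ → /ʃa/, /w/ → /wa/, /d/ → /da/.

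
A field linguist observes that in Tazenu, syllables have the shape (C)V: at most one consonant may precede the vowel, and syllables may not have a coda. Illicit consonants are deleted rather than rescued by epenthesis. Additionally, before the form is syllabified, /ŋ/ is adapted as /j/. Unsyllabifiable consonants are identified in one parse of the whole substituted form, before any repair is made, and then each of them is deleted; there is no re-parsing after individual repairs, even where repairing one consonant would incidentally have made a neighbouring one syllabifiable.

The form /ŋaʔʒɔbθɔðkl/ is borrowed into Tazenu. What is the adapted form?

Substitution: /ŋ/ → /j/, giving /jaʔʒɔbθɔðkl/.
Under (C)V, the unsyllabifiable consonants are /ʔ/, /b/, /ð/, /k/, /l/ (no codas are permitted; onsets are limited to one consonant).
Deleting the stranded consonants removes /ʔ/, /b/, /ð/, /k/, /l/.

jaʒɔθɔ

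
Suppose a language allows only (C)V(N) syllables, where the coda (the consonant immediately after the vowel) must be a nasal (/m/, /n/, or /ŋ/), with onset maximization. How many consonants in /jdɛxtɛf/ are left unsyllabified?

Syllabifying with onset maximization leaves /j/, /x/, /f/ stranded (only a nasal (/m/, /n/, or /ŋ/) is licensed in coda position; onsets are limited to one consonant).

3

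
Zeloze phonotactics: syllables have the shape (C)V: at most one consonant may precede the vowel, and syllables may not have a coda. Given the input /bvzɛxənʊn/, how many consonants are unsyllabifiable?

3

Under (C)V, the unsyllabifiable consonants are /b/, /v/, /n/ (no codas are permitted; onsets are limited to one consonant).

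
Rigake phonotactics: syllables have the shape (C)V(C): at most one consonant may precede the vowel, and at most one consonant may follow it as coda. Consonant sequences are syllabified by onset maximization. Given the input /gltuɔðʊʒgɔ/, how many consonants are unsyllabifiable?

2

Syllabifying with onset maximization leaves /g/, /l/ stranded (at most one coda consonant is licensed; onsets are limited to one consonant).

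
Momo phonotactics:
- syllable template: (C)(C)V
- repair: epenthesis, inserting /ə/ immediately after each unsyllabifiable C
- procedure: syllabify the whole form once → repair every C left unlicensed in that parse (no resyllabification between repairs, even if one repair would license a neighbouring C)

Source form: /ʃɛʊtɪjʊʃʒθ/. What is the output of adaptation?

ʃɛʊtɪjʊʃəʒəθə

Under (C)(C)V, the unsyllabifiable consonants are /ʃ/, /ʒ/, /θ/ (no codas are permitted; onsets may contain at most 2 consonants).
Each unlicensed consonant becomes the onset of a new syllable: /ʃ/ → /ʃə/, /ʒ/ → /ʒə/, /θ/ → /θə/.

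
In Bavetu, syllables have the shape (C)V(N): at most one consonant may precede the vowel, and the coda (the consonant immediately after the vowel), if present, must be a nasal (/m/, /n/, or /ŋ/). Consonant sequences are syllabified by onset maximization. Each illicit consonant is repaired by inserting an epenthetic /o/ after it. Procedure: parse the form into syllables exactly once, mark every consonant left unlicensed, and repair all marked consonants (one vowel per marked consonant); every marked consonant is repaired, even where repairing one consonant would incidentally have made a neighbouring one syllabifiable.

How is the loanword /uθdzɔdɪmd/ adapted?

The consonants /θ/, /d/, /d/ cannot be parsed into a legal (C)V(N) syllable (only a nasal (/m/, /n/, or /ŋ/) is licensed in coda position; onsets are limited to one consonant).
Epenthesis after each stranded consonant: /θ/ → /θo/, /d/ → /do/, /d/ → /do/.

uθodozɔdɪmdo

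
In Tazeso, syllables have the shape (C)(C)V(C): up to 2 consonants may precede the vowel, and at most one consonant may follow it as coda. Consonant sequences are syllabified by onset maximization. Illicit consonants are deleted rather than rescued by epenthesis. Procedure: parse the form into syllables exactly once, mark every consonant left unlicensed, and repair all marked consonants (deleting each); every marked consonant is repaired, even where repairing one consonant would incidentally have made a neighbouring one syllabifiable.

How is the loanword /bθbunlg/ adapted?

Under (C)(C)V(C), the unsyllabifiable consonants are /b/, /l/, /g/ (at most one coda consonant is licensed; onsets may contain at most 2 consonants).
Each unlicensed consonant is deleted: /b/, /l/, /g/.

θbun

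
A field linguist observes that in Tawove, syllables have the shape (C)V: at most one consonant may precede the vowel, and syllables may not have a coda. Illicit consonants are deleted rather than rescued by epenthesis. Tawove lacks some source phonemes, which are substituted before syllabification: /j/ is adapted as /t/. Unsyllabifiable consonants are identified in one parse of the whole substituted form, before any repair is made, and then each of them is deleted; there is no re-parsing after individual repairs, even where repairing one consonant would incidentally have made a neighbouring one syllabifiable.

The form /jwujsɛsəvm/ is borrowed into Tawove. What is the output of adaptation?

Substitution: /j/ → /t/, giving /twutsɛsəvm/.
Syllabifying with onset maximization leaves /t/, /t/, /v/, /m/ stranded (no codas are permitted; onsets are limited to one consonant).
Deletion applies to /t/, /t/, /v/, /m/.

wusɛsə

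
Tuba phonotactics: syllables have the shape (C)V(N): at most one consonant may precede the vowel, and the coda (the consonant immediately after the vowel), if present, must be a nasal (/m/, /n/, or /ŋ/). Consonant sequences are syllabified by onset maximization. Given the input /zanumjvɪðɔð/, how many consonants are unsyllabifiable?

The consonants /j/, /ð/ cannot be parsed into a legal (C)V(N) syllable (only a nasal (/m/, /n/, or /ŋ/) is licensed in coda position; onsets are limited to one consonant).

2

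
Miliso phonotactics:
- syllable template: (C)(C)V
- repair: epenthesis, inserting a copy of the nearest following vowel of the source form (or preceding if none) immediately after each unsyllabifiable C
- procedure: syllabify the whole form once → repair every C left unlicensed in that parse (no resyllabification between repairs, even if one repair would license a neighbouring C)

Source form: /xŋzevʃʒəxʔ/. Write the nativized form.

xeŋzevəʃʒəxəʔə

The consonants /x/, /v/, /x/, /ʔ/ cannot be parsed into a legal (C)(C)V syllable (no codas are permitted; onsets may contain at most 2 consonants).
Inserting the epenthetic vowel yields /x/ → /xe/, /v/ → /və/, /x/ → /xə/, /ʔ/ → /ʔə/.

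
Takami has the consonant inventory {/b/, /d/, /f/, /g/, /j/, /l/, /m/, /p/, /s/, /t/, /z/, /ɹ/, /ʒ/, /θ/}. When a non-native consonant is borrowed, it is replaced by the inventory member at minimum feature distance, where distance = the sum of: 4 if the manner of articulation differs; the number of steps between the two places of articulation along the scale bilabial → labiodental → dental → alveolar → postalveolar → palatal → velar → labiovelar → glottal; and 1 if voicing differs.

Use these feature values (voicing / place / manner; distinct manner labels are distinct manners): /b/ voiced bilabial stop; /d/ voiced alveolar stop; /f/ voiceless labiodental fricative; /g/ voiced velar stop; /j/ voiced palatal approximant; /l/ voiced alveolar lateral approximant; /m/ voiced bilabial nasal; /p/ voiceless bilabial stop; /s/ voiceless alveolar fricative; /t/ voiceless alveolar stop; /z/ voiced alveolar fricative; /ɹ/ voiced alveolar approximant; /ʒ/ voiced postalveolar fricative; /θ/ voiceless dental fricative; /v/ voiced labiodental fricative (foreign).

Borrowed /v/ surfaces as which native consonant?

/f/ is closest: same manner (fricative), place distance 0 (labiodental→labiodental), voicing differs (+1); total 1. Next closest is /z/ at distance 2.

f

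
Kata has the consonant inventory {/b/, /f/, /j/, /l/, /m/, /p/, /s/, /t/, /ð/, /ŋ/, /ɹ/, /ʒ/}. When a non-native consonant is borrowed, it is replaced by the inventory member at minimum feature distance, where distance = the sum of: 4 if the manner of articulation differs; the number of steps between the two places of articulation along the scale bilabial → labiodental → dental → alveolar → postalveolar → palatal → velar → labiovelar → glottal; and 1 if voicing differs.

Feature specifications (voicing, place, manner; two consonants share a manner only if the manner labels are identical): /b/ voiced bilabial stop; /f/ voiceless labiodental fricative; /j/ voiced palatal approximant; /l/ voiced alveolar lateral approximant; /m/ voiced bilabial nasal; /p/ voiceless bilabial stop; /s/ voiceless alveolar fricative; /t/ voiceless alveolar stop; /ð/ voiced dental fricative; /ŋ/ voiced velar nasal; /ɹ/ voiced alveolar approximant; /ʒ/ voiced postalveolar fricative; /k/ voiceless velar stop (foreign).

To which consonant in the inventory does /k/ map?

/t/ is closest: same manner (stop), place distance 3 (velar→alveolar), same voicing; total 3. Next closest is /ŋ/ at distance 5.

t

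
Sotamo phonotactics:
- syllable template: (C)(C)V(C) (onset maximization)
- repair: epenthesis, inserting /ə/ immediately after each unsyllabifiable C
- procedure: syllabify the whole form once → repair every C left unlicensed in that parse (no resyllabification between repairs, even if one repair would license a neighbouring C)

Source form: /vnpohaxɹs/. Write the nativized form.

vənpohaxɹəsə

Under (C)(C)V(C), the unsyllabifiable consonants are /v/, /ɹ/, /s/ (at most one coda consonant is licensed; onsets may contain at most 2 consonants).
Epenthesis after each stranded consonant: /v/ → /və/, /ɹ/ → /ɹə/, /s/ → /sə/.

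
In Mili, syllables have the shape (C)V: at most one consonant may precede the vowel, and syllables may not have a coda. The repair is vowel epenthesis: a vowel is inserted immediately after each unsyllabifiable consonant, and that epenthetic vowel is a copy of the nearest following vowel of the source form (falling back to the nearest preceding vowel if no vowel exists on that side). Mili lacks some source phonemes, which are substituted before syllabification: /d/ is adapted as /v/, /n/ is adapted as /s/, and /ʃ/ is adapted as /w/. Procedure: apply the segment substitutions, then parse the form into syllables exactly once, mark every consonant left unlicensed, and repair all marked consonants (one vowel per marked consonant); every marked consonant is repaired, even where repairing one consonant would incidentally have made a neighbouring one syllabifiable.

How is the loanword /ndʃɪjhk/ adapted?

sɪvɪwɪjɪhɪkɪ

Substitution: /n/ → /s/, /d/ → /v/, /ʃ/ → /w/, giving /svwɪjhk/.
The consonants /s/, /v/, /j/, /h/, /k/ cannot be parsed into a legal (C)V syllable (no codas are permitted; onsets are limited to one consonant).
Each unlicensed consonant becomes the onset of a new syllable: /s/ → /sɪ/, /v/ → /vɪ/, /j/ → /jɪ/, /h/ → /hɪ/, /k/ → /kɪ/.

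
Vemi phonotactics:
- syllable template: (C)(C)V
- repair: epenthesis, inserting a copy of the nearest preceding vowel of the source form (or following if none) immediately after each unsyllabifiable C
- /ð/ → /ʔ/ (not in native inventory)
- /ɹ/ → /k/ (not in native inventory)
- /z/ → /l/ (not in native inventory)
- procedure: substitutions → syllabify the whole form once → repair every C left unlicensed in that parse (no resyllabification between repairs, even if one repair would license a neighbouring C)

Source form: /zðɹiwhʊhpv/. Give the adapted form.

liʔkiwhʊhʊpʊvʊ

Substitution: /z/ → /l/, /ð/ → /ʔ/, /ɹ/ → /k/, giving /lʔkiwhʊhpv/.
The consonants /l/, /h/, /p/, /v/ cannot be parsed into a legal (C)(C)V syllable (no codas are permitted; onsets may contain at most 2 consonants).
Each unlicensed consonant becomes the onset of a new syllable: /l/ → /li/, /h/ → /hʊ/, /p/ → /pʊ/, /v/ → /vʊ/.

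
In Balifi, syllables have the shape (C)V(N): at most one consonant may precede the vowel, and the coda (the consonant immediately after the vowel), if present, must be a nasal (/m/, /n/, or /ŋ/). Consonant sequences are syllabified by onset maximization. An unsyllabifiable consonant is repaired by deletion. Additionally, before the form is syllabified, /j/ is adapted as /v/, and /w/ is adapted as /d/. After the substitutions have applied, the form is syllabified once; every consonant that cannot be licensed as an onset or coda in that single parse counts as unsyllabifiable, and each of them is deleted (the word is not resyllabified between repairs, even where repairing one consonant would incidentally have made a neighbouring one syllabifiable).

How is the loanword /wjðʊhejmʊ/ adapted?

Substitution: /w/ → /d/, /j/ → /v/, giving /dvðʊhevmʊ/.
Syllabifying with onset maximization leaves /d/, /v/, /v/ stranded (only a nasal (/m/, /n/, or /ŋ/) is licensed in coda position; onsets are limited to one consonant).
Each unlicensed consonant is deleted: /d/, /v/, /v/.

ðʊhemʊ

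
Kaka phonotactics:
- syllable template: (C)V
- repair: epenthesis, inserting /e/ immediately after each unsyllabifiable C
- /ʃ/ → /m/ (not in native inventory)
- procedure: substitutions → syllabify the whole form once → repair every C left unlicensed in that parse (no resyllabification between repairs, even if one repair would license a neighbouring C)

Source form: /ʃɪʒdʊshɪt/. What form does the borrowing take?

Substitution: /ʃ/ → /m/, giving /mɪʒdʊshɪt/.
The consonants /ʒ/, /s/, /t/ cannot be parsed into a legal (C)V syllable (no codas are permitted; onsets are limited to one consonant).
Epenthesis after each stranded consonant: /ʒ/ → /ʒe/, /s/ → /se/, /t/ → /te/.

mɪʒedʊsehɪte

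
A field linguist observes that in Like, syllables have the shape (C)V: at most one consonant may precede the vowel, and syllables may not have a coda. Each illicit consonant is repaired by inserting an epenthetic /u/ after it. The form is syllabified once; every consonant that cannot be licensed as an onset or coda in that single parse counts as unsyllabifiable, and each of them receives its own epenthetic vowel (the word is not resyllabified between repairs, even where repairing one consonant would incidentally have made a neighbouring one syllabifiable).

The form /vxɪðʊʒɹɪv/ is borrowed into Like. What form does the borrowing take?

Syllabifying with onset maximization leaves /v/, /ʒ/, /v/ stranded (no codas are permitted; onsets are limited to one consonant).
Each unlicensed consonant becomes the onset of a new syllable: /v/ → /vu/, /ʒ/ → /ʒu/, /v/ → /vu/.

vuxɪðʊʒuɹɪvu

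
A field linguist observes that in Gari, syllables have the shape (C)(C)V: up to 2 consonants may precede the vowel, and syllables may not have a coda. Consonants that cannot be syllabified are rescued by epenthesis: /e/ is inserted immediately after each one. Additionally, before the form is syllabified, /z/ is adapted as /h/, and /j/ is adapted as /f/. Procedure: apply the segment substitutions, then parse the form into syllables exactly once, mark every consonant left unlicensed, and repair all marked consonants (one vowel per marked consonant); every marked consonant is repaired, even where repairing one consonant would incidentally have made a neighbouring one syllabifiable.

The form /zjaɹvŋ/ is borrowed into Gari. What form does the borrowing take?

Substitution: /z/ → /h/, /j/ → /f/, giving /hfaɹvŋ/.
Under (C)(C)V, the unsyllabifiable consonants are /ɹ/, /v/, /ŋ/ (no codas are permitted; onsets may contain at most 2 consonants).
Inserting the epenthetic vowel yields /ɹ/ → /ɹe/, /v/ → /ve/, /ŋ/ → /ŋe/.

hfaɹeveŋe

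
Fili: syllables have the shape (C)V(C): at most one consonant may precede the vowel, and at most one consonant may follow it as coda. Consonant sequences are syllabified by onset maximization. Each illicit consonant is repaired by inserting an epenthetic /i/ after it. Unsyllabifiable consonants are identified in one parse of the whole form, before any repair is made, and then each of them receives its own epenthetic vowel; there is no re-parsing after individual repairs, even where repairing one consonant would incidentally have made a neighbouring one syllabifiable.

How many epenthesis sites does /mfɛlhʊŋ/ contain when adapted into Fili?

1

The unsyllabifiable consonants are /m/; each receives one epenthetic vowel.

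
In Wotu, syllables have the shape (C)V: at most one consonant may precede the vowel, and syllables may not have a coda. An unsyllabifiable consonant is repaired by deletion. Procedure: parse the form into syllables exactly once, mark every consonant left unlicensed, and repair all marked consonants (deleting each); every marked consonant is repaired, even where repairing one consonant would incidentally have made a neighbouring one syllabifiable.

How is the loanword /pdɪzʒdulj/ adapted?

The consonants /p/, /z/, /ʒ/, /l/, /j/ cannot be parsed into a legal (C)V syllable (no codas are permitted; onsets are limited to one consonant).
Deletion applies to /p/, /z/, /ʒ/, /l/, /j/.

dɪdu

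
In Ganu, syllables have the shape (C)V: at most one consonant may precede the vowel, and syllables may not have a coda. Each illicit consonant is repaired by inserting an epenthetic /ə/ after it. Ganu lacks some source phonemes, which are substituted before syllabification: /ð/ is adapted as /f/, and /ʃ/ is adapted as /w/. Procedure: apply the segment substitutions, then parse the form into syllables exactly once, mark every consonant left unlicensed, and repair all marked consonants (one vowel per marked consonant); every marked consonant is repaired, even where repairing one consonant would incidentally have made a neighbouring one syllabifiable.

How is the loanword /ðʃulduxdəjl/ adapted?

Substitution: /ð/ → /f/, /ʃ/ → /w/, giving /fwulduxdəjl/.
Under (C)V, the unsyllabifiable consonants are /f/, /l/, /x/, /j/, /l/ (no codas are permitted; onsets are limited to one consonant).
Each unlicensed consonant becomes the onset of a new syllable: /f/ → /fə/, /l/ → /lə/, /x/ → /xə/, /j/ → /jə/, /l/ → /lə/.

fəwuləduxədəjələ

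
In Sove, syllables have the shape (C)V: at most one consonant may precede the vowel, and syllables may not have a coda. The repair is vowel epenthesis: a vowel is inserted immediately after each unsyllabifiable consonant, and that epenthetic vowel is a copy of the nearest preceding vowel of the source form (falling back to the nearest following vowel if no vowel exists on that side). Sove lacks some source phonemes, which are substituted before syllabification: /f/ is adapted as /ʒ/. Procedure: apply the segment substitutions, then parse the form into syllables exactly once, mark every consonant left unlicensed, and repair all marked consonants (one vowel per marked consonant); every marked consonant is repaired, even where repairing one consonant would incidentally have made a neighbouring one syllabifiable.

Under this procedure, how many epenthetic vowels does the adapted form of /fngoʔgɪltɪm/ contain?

5

After substitution the input is /ʒngoʔgɪltɪm/.
The unsyllabifiable consonants are /ʒ/, /n/, /ʔ/, /l/, /m/; each receives one epenthetic vowel.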